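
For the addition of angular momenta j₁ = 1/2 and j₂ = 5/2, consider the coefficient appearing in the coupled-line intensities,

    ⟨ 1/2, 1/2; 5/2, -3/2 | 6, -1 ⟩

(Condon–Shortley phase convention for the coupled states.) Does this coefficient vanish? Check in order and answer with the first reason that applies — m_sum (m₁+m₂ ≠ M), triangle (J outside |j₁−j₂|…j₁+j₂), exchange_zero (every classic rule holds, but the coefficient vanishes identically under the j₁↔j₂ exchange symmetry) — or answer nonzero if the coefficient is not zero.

m-sum: m₁+m₂ = 1/2+(-3/2) = -1, M = -1  ✓
triangle: need |j₁−j₂| ≤ J ≤ j₁+j₂, i.e. J ∈ [2, 3]; J = 6 is outside ✗ ⇒ coefficient is 0

triangle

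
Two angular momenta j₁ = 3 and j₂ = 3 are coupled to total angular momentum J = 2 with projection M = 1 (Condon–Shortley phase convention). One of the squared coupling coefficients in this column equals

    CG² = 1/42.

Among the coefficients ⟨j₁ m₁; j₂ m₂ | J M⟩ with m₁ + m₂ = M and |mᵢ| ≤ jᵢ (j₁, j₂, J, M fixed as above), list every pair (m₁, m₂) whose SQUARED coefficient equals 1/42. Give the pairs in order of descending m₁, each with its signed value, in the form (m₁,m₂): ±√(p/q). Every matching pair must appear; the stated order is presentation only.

(1,0): +√(1/42); (0,1): +√(1/42)

Admissible pairs with m₁+m₂ = M = 1: (-2,3), (-1,2), (0,1), (1,0), (2,-1), (3,-2)
  (m₁,m₂)=(3,-2): CG² = 25/84, CG = +√(25/84)
  (m₁,m₂)=(2,-1): CG² = 5/28, CG = −√(5/28)
  (m₁,m₂)=(1,0): CG² = 1/42, CG = +√(1/42)   ← matches the target
  (m₁,m₂)=(0,1): CG² = 1/42, CG = +√(1/42)   ← matches the target
  (m₁,m₂)=(-1,2): CG² = 5/28, CG = −√(5/28)
  (m₁,m₂)=(-2,3): CG² = 25/84, CG = +√(25/84)
Pairs with CG² = 1/42: (1,0): +√(1/42); (0,1): +√(1/42)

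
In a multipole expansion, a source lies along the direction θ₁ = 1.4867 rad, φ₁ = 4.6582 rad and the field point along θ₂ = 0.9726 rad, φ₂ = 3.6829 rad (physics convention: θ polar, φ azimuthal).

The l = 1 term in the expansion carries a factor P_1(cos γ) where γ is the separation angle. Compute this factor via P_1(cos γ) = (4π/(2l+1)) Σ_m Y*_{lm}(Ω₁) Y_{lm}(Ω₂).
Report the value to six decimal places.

Summing Y*_{l m}(θ₁,φ₁)·Y_{l m}(θ₂,φ₂) over m ∈ [−1, 1]; prefactor 4π/(2·1+1) = 4.188790:
  [-1]  conj(Y_{1,-1})(Ω₁) = -0.01865 - 0.34377j ; Y_{1,-1}(Ω₂) = -0.24468 + 0.14711j ; Δ = 0.05513 + 0.08137j
  [+0]  conj(Y_{1,0})(Ω₁) = 0.04104 + 0.00000j ; Y_{1,0}(Ω₂) = 0.27516 + 0.00000j ; Δ = 0.01129 + 0.00000j
  [+1]  conj(Y_{1,1})(Ω₁) = 0.01865 - 0.34377j ; Y_{1,1}(Ω₂) = 0.24468 + 0.14711j ; Δ = 0.05513 - 0.08137j
Accumulated sum 0.12156 + 0.00000j; after 4π/(2l+1) scaling, 0.50918 + 0.00000j ⇒ P_1 = 0.509183

0.509183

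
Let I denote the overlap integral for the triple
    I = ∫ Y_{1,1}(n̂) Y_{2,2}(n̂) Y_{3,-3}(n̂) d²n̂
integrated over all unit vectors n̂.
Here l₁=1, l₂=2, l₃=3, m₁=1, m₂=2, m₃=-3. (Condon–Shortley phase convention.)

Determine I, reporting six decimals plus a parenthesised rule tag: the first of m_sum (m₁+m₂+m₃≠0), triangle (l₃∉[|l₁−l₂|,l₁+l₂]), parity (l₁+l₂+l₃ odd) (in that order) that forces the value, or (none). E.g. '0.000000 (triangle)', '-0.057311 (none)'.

Rules hold: Σm=0, L=6 even, 1≤3≤3.
N = 3·5·7 = 105
Δ = 0!·2!·4!/7! = 1/105
Racah Σ t=0..0: t=0:+1/4 = 1/4
⇒ 3j(1 2 3; 0 0 0)² = 3/35, sgn -1
Racah Σ t=0..0: t=0:+1/48 = 1/48
⇒ 3j(1 2 3; 1 2 -3)² = 1/7, sgn +1
4πI² = N·(3j₀)²·(3jₘ)² = 9/7
I = -1·√(1.28571/4π) = -0.31986543
No selection rule forces the value: the integral is nonzero (none).

-0.319865 (none)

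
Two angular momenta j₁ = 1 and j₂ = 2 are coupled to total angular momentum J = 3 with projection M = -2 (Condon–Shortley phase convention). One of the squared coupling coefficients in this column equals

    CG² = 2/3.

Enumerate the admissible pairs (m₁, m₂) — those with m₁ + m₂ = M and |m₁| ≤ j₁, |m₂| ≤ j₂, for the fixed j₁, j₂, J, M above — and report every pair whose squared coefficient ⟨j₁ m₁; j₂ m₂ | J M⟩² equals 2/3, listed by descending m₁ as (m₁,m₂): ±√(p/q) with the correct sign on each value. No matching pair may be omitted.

(-1,-1): +√(2/3)

Admissible pairs with m₁+m₂ = M = -2: (-1,-1), (0,-2)
  (m₁,m₂)=(0,-2): CG² = 1/3, CG = +√(1/3)
  (m₁,m₂)=(-1,-1): CG² = 2/3, CG = +√(2/3)   ← matches the target
Pairs with CG² = 2/3: (-1,-1): +√(2/3)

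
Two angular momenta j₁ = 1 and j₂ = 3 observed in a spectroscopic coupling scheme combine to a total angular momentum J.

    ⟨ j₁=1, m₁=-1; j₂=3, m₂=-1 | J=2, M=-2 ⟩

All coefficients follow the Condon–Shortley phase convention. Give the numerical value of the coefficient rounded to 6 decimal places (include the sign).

√[5·2!0!4!/7! · 0!2!2!4!0!4!] = √(768/7)
  +(−1)^2/∏(2,0,0,0,0,4)! = 1/48  (running 1/48)
⟨..|..⟩ = √(768/7)·(1/48) = +0.218218

+0.218218  (= +√(1/21))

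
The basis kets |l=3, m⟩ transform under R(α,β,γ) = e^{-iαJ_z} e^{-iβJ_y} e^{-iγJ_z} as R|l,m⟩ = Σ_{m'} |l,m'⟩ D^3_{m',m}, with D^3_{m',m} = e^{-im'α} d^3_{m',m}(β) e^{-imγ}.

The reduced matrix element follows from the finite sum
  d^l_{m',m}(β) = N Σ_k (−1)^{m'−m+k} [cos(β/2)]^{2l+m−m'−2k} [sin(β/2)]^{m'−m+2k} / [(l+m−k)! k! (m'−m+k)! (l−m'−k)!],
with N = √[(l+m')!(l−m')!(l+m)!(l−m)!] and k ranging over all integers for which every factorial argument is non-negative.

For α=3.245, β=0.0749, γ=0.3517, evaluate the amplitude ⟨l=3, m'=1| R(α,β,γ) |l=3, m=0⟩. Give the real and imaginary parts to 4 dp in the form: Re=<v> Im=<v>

Split into d^3_{1,0}(β=0.0749) × two z-phases.
With c≡cos(β/2)=0.999299 and s≡sin(β/2)=0.037441, N=[24·2·6·6]^{1/2}=41.569219
The bounds max(0,m−m')=0 and min(l+m,l−m')=2 give 3 terms
  k=0: (−1)^1·41.5692/(12)·0.9993^5·0.0374^1 = -0.129246
  k=1: (−1)^2·41.5692/(4)·0.9993^3·0.0374^3 = +0.000544
  k=2: (−1)^3·41.5692/(12)·0.9993^1·0.0374^5 = -0.000000
d^3_{1,0}(0.0749) = -0.129246 +0.000544 -0.000000 = -0.128702
D = (-0.994658+0.103223i)·(-0.128702)·(+1.000000+0.000000i) = +0.128015-0.013285i

Re=0.1280 Im=-0.0133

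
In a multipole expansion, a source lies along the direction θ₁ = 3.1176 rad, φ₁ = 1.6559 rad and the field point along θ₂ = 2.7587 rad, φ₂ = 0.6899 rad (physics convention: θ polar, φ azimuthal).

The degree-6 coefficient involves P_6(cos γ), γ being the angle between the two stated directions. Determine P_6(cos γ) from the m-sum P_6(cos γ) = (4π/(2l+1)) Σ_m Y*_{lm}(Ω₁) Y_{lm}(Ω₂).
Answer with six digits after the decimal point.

-0.000495

Summing Y*_{l m}(θ₁,φ₁)·Y_{l m}(θ₂,φ₂) over m ∈ [−6, 6]; prefactor 4π/(2·6+1) = 0.966644:
  m=-6: (-0.00000 - 0.00000j) × (-0.00071 + 0.00110j) = 0.00000 - 0.00000j  (running Σ = 0.00000 - 0.00000j)
  m=-5: (0.00000 - 0.00000j) × (0.01077 - 0.00342j) = 0.00000 - 0.00000j  (running Σ = 0.00000 - 0.00000j)
  m=-4: (0.00000 + 0.00000j) × (-0.05460 - 0.02193j) = -0.00000 - 0.00000j  (running Σ = -0.00000 - 0.00000j)
  m=-3: (-0.00002 + 0.00007j) × (0.09746 + 0.17887j) = -0.00001 + 0.00000j  (running Σ = -0.00001 + 0.00000j)
  m=-2: (-0.00295 - 0.00051j) × (0.08581 - 0.44380j) = -0.00048 + 0.00127j  (running Σ = -0.00049 + 0.00127j)
  m=-1: (0.00670 - 0.07855j) × (-0.39842 + 0.32876j) = 0.02316 + 0.03350j  (running Σ = 0.02266 + 0.03477j)
  m=0: (1.01097 + 0.00000j) × (-0.04534 + 0.00000j) = -0.04584 + 0.00000j  (running Σ = -0.02318 + 0.03477j)
  m=1: (-0.00670 - 0.07855j) × (0.39842 + 0.32876j) = 0.02316 - 0.03350j  (running Σ = -0.00002 + 0.00127j)
  m=2: (-0.00295 + 0.00051j) × (0.08581 + 0.44380j) = -0.00048 - 0.00127j  (running Σ = -0.00050 + 0.00000j)
  m=3: (0.00002 + 0.00007j) × (-0.09746 + 0.17887j) = -0.00001 - 0.00000j  (running Σ = -0.00051 - 0.00000j)
  m=4: (0.00000 - 0.00000j) × (-0.05460 + 0.02193j) = -0.00000 + 0.00000j  (running Σ = -0.00051 - 0.00000j)
  m=5: (-0.00000 - 0.00000j) × (-0.01077 - 0.00342j) = 0.00000 + 0.00000j  (running Σ = -0.00051 - 0.00000j)
  m=6: (-0.00000 + 0.00000j) × (-0.00071 - 0.00110j) = 0.00000 + 0.00000j  (running Σ = -0.00051 + 0.00000j)
Σ over m = -0.00051 + 0.00000j; ×(4π/13) → -0.00050 + 0.00000j. Real part: -0.000495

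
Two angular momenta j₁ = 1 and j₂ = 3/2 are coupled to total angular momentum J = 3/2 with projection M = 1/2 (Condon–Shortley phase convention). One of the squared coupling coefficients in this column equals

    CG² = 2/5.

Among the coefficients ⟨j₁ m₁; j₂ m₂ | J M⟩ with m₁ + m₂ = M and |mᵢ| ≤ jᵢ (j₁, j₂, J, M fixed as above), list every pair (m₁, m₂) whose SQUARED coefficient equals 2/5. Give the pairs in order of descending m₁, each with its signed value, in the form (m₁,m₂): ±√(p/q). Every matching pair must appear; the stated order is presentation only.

Admissible pairs with m₁+m₂ = M = 1/2: (-1,3/2), (0,1/2), (1,-1/2)
  (m₁,m₂)=(1,-1/2): CG² = 8/15, CG = +√(8/15)
  (m₁,m₂)=(0,1/2): CG² = 1/15, CG = −√(1/15)
  (m₁,m₂)=(-1,3/2): CG² = 2/5, CG = −√(2/5)   ← matches the target
Pairs with CG² = 2/5: (-1,3/2): −√(2/5)

(-1,3/2): −√(2/5)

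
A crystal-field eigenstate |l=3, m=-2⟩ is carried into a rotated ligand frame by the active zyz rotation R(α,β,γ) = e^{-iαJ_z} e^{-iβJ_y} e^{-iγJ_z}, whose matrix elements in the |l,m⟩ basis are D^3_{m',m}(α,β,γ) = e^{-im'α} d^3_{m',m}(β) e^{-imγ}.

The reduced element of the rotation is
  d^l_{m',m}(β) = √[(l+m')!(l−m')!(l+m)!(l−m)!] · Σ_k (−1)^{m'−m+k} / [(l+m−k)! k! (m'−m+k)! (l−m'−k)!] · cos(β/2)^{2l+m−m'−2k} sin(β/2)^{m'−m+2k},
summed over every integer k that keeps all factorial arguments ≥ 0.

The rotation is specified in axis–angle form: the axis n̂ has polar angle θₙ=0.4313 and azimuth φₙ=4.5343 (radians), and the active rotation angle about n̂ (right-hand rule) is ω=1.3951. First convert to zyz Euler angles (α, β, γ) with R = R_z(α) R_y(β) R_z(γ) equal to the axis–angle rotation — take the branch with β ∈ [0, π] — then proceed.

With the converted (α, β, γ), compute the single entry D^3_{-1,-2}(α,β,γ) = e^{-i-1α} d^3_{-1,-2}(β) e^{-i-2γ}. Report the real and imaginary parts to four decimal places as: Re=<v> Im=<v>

Re=-0.3157 Im=0.5041

Axis–angle → zyz. n̂ = (sinθₙcosφₙ, sinθₙsinφₙ, cosθₙ) = (-0.074058, -0.411440, +0.908423), ω = 1.3951.
R = I cosω + sinω [n̂]ₓ + (1−cosω) n̂n̂ᵀ gives
  R = [+0.179320, -0.869294, -0.460622; +0.919582, +0.314487, -0.235513; +0.349590, -0.381348, +0.855781]
β = atan2(√(R₁₃²+R₂₃²), R₃₃) = 0.543738; α = atan2(R₂₃, R₁₃) mod 2π = 3.614234; γ = atan2(R₃₂, −R₃₁) mod 2π = 3.970412
D^3_{-1,-2}(3.6142,0.5437,3.9704) = e^{-i·-1·3.6142}·d^3_{-1,-2}(0.5437)·e^{-i·-2·3.9704}. Compute d first:
c=cos(0.543738/2)=0.963271, s=sin(0.543738/2)=0.268532; N=√[2·24·1·120]=75.894664
The bounds max(0,m−m')=0 and min(l+m,l−m')=1 give 2 terms
  k=0: (−1)^1·75.8947/(24)·0.9633^5·0.2685^1 = -0.704269
  k=1: (−1)^2·75.8947/(12)·0.9633^3·0.2685^3 = +0.109462
d^3_{-1,-2}(0.5437) = -0.704269 +0.109462 = -0.594806
Attach z-rotation phases: D = e^{-i(-1)(3.6142)}·(-0.594806)·e^{-i(-2)(3.9704)} = -0.315693+0.504116i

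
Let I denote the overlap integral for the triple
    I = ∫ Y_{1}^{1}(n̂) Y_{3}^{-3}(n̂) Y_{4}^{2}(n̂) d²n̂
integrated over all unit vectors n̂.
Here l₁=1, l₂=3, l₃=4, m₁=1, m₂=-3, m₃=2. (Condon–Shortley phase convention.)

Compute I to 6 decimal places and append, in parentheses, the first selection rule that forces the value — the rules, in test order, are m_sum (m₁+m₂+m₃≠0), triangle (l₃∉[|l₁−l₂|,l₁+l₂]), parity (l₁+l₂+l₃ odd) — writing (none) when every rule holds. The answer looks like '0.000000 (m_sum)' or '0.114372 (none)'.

0.061558 (none)

m-sum 0 ✓  L=8 even ✓  2≤4≤4 ✓
Π(2lᵢ+1) = 3×7×9 = 189
triangle coeff Δ(1,3,4) = 1/252
Σ_t [0,0]: t=0:+1/36 = 1/36
(3j)²=4/63 [(1 3 4; 0 0 0)], sign=+1
Σ_t [0,0]: t=0:+1/1440 = 1/1440
(3j)²=1/252 [(1 3 4; 1 -3 2)], sign=+1
⇒ 4πI² = 1/21
I = (+1)√(1/21/(4π)) = 0.06155813
No selection rule forces the value: the integral is nonzero (none).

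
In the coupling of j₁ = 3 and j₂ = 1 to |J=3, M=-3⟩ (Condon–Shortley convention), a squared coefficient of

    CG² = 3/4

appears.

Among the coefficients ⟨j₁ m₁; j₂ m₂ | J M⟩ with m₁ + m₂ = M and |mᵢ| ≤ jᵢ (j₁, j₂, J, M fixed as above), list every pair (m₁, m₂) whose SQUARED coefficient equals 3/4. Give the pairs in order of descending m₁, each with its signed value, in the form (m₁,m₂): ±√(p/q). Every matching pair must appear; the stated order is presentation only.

(-3,0): −√(3/4)

Admissible pairs with m₁+m₂ = M = -3: (-3,0), (-2,-1)
  (m₁,m₂)=(-2,-1): CG² = 1/4, CG = +√(1/4)
  (m₁,m₂)=(-3,0): CG² = 3/4, CG = −√(3/4)   ← matches the target
Pairs with CG² = 3/4: (-3,0): −√(3/4)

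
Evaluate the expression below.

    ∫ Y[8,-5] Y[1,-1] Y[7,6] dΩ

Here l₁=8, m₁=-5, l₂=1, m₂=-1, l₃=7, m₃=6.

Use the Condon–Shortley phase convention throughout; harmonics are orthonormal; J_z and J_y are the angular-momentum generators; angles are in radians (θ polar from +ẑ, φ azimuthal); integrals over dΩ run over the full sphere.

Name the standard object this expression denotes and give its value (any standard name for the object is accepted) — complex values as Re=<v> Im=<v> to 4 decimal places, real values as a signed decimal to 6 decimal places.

This is a Gaunt coefficient — the integral of a triple product of spherical harmonics over the sphere.
Checks pass: Σm=0; 16 even; l₃=7∈[7,9].
(2·8+1)(2·1+1)(2·7+1) = 765
Δ: 2! 14! 0! / 17! → 1/2040
sum: t=1:−1/25401600 = -1/25401600
3j²(8 1 7; 0 0 0) = Δ·Π!·Σ² = 8/255  (sign +1)
sum: t=0:+1/12454041600 = 1/12454041600
3j²(8 1 7; -5 -1 6) = Δ·Π!·Σ² = 1/680  (sign -1)
combine: 4πI² = 765·8/255·1/680 = 3/85
take √, sign -1: I = -0.05299638

Gaunt coefficient, -0.052996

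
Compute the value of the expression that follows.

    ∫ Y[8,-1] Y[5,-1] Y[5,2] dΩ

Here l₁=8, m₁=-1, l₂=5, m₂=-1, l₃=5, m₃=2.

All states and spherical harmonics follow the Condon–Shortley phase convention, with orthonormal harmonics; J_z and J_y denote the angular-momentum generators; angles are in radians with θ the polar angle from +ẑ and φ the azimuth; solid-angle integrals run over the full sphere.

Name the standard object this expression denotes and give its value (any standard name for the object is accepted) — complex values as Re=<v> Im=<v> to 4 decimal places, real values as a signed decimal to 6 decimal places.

Gaunt coefficient, +0.065295

This is a Gaunt coefficient — the integral of a triple product of spherical harmonics over the sphere.
Checks pass: Σm=0; 18 even; l₃=5∈[3,13].
(2·8+1)(2·5+1)(2·5+1) = 2057
Δ: 8! 8! 2! / 19! → 1/37413090
sum: t=3:−1/1036800 t=4:+1/331776 t=5:−1/1036800 = 1/921600
3j²(8 5 5; 0 0 0) = Δ·Π!·Σ² = 490/46189  (sign -1)
sum: t=2:+1/14515200 t=3:−1/1036800 t=4:+1/829440 = 1/3225600
3j²(8 5 5; -1 -1 2) = Δ·Π!·Σ² = 567/230945  (sign -1)
combine: 4πI² = 2057·490/46189·567/230945 = 55566/1037153
take √, sign +1: I = 0.06529474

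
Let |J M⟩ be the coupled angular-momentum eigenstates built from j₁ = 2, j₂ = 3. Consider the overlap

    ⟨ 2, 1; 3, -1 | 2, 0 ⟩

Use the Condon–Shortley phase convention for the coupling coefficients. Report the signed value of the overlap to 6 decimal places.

√[5·3!1!3!/8! · 3!1!2!4!2!2!] = √(36/7)
  +(−1)^0/∏(0,3,1,2,0,1)! = 1/12  (running 1/12)
  +(−1)^1/∏(1,2,0,1,1,2)! = -1/4  (running -1/6)
⟨..|..⟩ = √(36/7)·(-1/6) = -0.377964

−√(1/7) ≈ -0.377964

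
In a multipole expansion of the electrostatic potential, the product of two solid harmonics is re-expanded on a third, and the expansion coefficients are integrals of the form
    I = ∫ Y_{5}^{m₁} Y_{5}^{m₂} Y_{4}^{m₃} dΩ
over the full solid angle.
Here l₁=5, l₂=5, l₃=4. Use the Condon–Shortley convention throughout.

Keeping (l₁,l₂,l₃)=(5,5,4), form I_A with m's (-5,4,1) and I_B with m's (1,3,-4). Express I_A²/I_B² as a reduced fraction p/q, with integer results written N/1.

6/5

l's match ⇒ only the (l;m) 3-j factors differ between A and B.
A: triangle coeff Δ(5,5,4) = 1/3153150; Σ_t [6,6]: t=6:+1/103680 = 1/103680; (3j)²=4/143 [(5 5 4; -5 4 1)], sign=-1
B: triangle coeff Δ(5,5,4) = 1/3153150; Σ_t [4,4]: t=4:+1/27648 = 1/27648; (3j)²=10/429 [(5 5 4; 1 3 -4)], sign=+1
I_A²/I_B² = (4/143)/(10/429) = 6/5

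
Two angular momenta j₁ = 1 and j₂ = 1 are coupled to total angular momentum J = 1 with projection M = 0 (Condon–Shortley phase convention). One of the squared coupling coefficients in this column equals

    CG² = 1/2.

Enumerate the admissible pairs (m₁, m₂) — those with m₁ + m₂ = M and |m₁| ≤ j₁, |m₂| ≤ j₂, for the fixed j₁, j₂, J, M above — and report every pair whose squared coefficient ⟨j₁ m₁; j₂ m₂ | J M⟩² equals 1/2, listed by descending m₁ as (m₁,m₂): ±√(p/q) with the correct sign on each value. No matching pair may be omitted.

Admissible pairs with m₁+m₂ = M = 0: (-1,1), (0,0), (1,-1)
  (m₁,m₂)=(1,-1): CG² = 1/2, CG = +√(1/2)   ← matches the target
  (m₁,m₂)=(0,0): CG² = 0/1, CG = 0
  (m₁,m₂)=(-1,1): CG² = 1/2, CG = −√(1/2)   ← matches the target
Pairs with CG² = 1/2: (1,-1): +√(1/2); (-1,1): −√(1/2)

(1,-1): +√(1/2); (-1,1): −√(1/2)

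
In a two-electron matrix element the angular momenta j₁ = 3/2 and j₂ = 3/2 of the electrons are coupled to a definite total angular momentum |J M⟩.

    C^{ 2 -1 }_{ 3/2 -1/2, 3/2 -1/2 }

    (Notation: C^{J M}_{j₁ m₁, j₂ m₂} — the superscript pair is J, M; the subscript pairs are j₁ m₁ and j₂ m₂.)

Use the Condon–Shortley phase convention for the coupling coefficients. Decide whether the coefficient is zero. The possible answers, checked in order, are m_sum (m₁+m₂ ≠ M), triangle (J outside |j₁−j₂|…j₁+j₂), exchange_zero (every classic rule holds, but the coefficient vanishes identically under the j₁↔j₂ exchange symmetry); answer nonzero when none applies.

m-sum: m₁+m₂ = -1/2+(-1/2) = -1, M = -1  ✓
triangle: |j₁−j₂| = 0 ≤ J = 2 ≤ j₁+j₂ = 3  ✓
exchange: j₁=j₂ and m₁=m₂, and (−1)^(j₁+j₂−J) = (−1)^1 = −1 forces ⟨j₁m₁;j₂m₂|JM⟩ = −⟨j₂m₂;j₁m₁|JM⟩ = −⟨j₁m₁;j₂m₂|JM⟩ ⇒ the coefficient vanishes identically
Racah sum check: Σ_k collapses to 0 ⇒ CG = 0

exchange_zero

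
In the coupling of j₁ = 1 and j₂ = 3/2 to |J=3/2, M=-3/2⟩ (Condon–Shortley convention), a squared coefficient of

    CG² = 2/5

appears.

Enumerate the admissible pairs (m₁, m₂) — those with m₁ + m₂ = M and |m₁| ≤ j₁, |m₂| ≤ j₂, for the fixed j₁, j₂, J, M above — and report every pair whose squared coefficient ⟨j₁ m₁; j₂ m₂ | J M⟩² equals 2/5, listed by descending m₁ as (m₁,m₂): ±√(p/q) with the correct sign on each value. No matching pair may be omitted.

(-1,-1/2): −√(2/5)

Admissible pairs with m₁+m₂ = M = -3/2: (-1,-1/2), (0,-3/2)
  (m₁,m₂)=(0,-3/2): CG² = 3/5, CG = +√(3/5)
  (m₁,m₂)=(-1,-1/2): CG² = 2/5, CG = −√(2/5)   ← matches the target
Pairs with CG² = 2/5: (-1,-1/2): −√(2/5)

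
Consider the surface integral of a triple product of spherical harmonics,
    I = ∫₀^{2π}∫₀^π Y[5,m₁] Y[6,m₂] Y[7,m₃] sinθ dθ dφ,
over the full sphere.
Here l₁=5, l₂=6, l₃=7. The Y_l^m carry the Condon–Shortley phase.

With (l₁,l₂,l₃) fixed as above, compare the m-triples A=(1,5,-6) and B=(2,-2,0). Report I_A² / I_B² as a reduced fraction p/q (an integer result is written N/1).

l's match ⇒ only the (l;m) 3-j factors differ between A and B.
A: triangle coeff Δ(5,6,7) = 1/174594420; Σ_t [3,4]: t=3:−1/29030400 t=4:+1/87091200 = -1/43545600; (3j)²=88/6783 [(5 6 7; 1 5 -6)], sign=+1
B: triangle coeff Δ(5,6,7) = 1/174594420; Σ_t [0,3]: t=0:+1/497664 t=1:−1/207360 t=2:+1/691200 t=3:−1/21772800 = -41/29030400; (3j)²=11767/1385670 [(5 6 7; 2 -2 0)], sign=+1
I_A²/I_B² = (88/6783)/(11767/1385670) = 125840/82369

125840/82369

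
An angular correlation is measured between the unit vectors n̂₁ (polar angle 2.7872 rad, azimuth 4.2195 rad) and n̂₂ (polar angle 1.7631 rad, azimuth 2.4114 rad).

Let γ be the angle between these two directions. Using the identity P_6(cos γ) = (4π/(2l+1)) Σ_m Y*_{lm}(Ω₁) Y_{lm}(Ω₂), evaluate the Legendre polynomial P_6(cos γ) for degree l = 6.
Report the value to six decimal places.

Summing Y*_{l m}(θ₁,φ₁)·Y_{l m}(θ₂,φ₂) over m ∈ [−6, 6]; prefactor 4π/(2·6+1) = 0.966644:
  m=-6: Y*=(0.000829, 0.000155)  Y=(-0.140509, -0.408571)  product (-0.000053, -0.000361)
  m=-5: Y*=(0.004949, -0.006156)  Y=(-0.254425, -0.142105)  product (-0.002134, 0.000863)
  m=-4: Y*=(-0.017511, -0.041329)  Y=(0.193309, -0.043395)  product (-0.005178, -0.007229)
  m=-3: Y*=(-0.169696, -0.015678)  Y=(0.177685, -0.249005)  product (-0.034057, 0.039469)
  m=-2: Y*=(-0.231709, 0.349821)  Y=(0.013365, 0.120558)  product (-0.045270, -0.023259)
  m=-1: Y*=(0.262864, 0.489410)  Y=(0.227344, 0.203533)  product (-0.039850, 0.164766)
  m=+0: Y*=(0.053852, -0.000000)  Y=(-0.100038, 0.000000)  product (-0.005387, 0.000000)
  m=+1: Y*=(-0.262864, 0.489410)  Y=(-0.227344, 0.203533)  product (-0.039850, -0.164766)
  m=+2: Y*=(-0.231709, -0.349821)  Y=(0.013365, -0.120558)  product (-0.045270, 0.023259)
  m=+3: Y*=(0.169696, -0.015678)  Y=(-0.177685, -0.249005)  product (-0.034057, -0.039469)
  m=+4: Y*=(-0.017511, 0.041329)  Y=(0.193309, 0.043395)  product (-0.005178, 0.007229)
  m=+5: Y*=(-0.004949, -0.006156)  Y=(0.254425, -0.142105)  product (-0.002134, -0.000863)
  m=+6: Y*=(0.000829, -0.000155)  Y=(-0.140509, 0.408571)  product (-0.000053, 0.000361)
Accumulated sum (-0.258473, -0.000000); after 4π/(2l+1) scaling, (-0.249851, -0.000000) ⇒ P_6 = -0.249851

-0.249851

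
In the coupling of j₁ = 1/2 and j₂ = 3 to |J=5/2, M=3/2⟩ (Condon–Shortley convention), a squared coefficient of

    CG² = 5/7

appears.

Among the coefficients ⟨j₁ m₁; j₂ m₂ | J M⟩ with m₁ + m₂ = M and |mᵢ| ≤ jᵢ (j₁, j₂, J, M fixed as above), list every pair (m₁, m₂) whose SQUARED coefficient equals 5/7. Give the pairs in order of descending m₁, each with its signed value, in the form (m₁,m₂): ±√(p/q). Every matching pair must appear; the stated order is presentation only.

Admissible pairs with m₁+m₂ = M = 3/2: (-1/2,2), (1/2,1)
  (m₁,m₂)=(1/2,1): CG² = 2/7, CG = +√(2/7)
  (m₁,m₂)=(-1/2,2): CG² = 5/7, CG = −√(5/7)   ← matches the target
Pairs with CG² = 5/7: (-1/2,2): −√(5/7)

(-1/2,2): −√(5/7)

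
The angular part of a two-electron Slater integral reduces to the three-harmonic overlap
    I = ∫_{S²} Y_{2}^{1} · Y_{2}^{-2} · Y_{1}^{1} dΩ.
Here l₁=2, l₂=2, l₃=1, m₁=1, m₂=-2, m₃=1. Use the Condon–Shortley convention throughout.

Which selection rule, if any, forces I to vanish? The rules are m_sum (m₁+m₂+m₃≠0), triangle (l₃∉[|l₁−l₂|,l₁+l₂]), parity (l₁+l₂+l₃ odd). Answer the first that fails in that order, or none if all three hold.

azimuthal sum: 1 − 2 + 1 = 0  ✓
0 ≤ 1 ≤ 4 (triangle on l)  ✓
L = 2 + 2 + 1 = 5 (odd)  ✗

parity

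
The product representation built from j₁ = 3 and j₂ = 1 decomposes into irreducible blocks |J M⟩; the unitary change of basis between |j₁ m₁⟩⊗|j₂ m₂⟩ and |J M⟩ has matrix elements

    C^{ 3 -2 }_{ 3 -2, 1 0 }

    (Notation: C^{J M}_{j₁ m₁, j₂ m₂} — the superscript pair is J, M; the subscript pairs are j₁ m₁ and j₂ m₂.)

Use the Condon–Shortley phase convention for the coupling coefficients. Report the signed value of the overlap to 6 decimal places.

-0.577350

j₁+j₂−J=1  J+j₁−j₂=5  J−j₁+j₂=1  j₁+j₂+J+1=8
(j₁±m₁, j₂±m₂, J±M) = (1,5,1,1,1,5)
P² = 300
sum k=0..1:
  [0] +1/120 = 1/120
  [1] −1/24 = -1/24
S = -1/30
C² = P²·S² = 1/3 ; C = -0.577350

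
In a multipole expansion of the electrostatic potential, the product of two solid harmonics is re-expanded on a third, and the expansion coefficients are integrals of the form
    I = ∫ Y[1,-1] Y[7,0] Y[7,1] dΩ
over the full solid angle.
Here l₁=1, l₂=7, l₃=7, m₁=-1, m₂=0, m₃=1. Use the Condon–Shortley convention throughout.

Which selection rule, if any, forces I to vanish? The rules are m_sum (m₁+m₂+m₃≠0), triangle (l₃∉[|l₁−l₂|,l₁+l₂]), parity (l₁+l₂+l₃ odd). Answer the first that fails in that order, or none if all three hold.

azimuthal sum: -1 + 0 + 1 = 0  ✓
6 ≤ 7 ≤ 8 (triangle on l)  ✓
L = 1 + 7 + 7 = 15 (odd)  ✗

parity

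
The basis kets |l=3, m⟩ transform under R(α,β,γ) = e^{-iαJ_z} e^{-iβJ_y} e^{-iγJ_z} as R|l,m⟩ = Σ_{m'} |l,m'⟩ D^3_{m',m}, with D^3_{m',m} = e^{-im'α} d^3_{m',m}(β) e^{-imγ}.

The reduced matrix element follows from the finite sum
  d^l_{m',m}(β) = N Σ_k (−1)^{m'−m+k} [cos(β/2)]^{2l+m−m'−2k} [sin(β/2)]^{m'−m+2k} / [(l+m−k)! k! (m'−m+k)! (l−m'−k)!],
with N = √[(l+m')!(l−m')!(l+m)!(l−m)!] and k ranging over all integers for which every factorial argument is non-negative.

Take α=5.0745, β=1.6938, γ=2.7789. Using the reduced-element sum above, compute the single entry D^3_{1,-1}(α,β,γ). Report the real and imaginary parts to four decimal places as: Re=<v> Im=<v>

Re=0.1862 Im=0.2102

D^3_{1,-1}(5.0745,1.6938,2.7789) = e^{-i·1·5.0745}·d^3_{1,-1}(1.6938)·e^{-i·-1·2.7789}. Compute d first:
c=cos(1.693800/2)=0.662309, s=sin(1.693800/2)=0.749231; N=√[24·2·2·24]=48.000000
Admissible k: 0..2 (factorial args all ≥0)
  k=0: (−1)^2·48.0000/(8)·0.6623^4·0.7492^2 = +0.648075
  k=1: (−1)^3·48.0000/(6)·0.6623^2·0.7492^4 = -1.105793
  k=2: (−1)^4·48.0000/(48)·0.6623^0·0.7492^6 = +0.176886
d^3_{1,-1}(1.6938) = +0.648075 -1.105793 +0.176886 = -0.280832
Phases: e^{-i·(1)·5.0745}=+0.354249+0.935151i, e^{-i·(-1)·2.7789}=-0.934945+0.354793i ⇒ D=+0.186188+0.210239i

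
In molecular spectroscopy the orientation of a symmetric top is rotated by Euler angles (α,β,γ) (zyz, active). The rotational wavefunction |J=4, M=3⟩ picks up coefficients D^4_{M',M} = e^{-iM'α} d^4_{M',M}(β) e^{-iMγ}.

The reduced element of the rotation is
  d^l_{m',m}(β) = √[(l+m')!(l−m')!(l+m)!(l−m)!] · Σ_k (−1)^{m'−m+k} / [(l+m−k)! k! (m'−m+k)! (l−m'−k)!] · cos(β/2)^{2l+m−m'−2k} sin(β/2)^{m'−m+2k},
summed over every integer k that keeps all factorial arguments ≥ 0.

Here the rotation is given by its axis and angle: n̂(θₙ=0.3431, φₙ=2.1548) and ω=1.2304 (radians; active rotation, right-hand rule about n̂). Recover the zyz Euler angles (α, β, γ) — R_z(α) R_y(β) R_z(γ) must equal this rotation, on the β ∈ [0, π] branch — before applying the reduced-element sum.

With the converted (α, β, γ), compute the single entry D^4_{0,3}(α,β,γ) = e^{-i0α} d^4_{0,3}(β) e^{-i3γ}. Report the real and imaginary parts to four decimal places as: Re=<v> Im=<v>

Axis–angle → zyz. n̂ = (sinθₙcosφₙ, sinθₙsinφₙ, cosθₙ) = (-0.185485, +0.280652, +0.941716), ω = 1.2304.
R = I cosω + sinω [n̂]ₓ + (1−cosω) n̂n̂ᵀ gives
  R = [+0.356779, -0.922360, +0.148192; +0.853006, +0.386330, +0.350899; -0.380906, +0.001215, +0.924613]
β = atan2(√(R₁₃²+R₂₃²), R₃₃) = 0.390779; α = atan2(R₂₃, R₁₃) mod 2π = 1.171197; γ = atan2(R₃₂, −R₃₁) mod 2π = 0.003190
First d^4_{0,3}(β=0.3908), then the phase factors e^{-i(0)α} and e^{-i(3)γ}:
c=cos(0.390779/2)=0.980972, s=sin(0.390779/2)=0.194148; N=√[24·24·5040·1]=1703.830978
Admissible k: 3..4 (factorial args all ≥0)
  k=3: (−1)^0·1703.8310/(144)·0.9810^5·0.1941^3 = +0.078659
  k=4: (−1)^1·1703.8310/(144)·0.9810^3·0.1941^5 = -0.003081
d^4_{0,3}(0.3908) = +0.078659 -0.003081 = +0.075578
Phases: e^{-i·(0)·1.1712}=+1.000000+0.000000i, e^{-i·(3)·0.0032}=+0.999954-0.009570i ⇒ D=+0.075575-0.000723i

Re=0.0756 Im=-0.0007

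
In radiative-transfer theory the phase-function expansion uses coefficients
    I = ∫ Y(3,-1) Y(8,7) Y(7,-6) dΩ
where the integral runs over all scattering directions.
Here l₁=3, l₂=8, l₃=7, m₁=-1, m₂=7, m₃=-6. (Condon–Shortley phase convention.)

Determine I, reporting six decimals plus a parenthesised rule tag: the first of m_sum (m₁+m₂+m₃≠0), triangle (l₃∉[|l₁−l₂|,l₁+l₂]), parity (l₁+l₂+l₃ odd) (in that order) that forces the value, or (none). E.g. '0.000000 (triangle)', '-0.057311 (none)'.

0.061743 (none)

Rules hold: Σm=0, L=18 even, 5≤7≤11.
N = 7·17·15 = 1785
Δ = 4!·2!·12!/19! = 1/5290740
Racah Σ t=1..3: t=1:−1/7257600 t=2:+1/2073600 t=3:−1/7257600 = 1/4838400
⇒ 3j(3 8 7; 0 0 0)² = 252/20995, sgn -1
Racah Σ t=3..4: t=3:−1/2874009600 t=4:+1/1916006400 = 1/5748019200
⇒ 3j(3 8 7; -1 7 -6)² = 13/5814, sgn -1
4πI² = N·(3j₀)²·(3jₘ)² = 294/6137
I = +1·√(0.0479061/4π) = 0.06174342
No selection rule forces the value: the integral is nonzero (none).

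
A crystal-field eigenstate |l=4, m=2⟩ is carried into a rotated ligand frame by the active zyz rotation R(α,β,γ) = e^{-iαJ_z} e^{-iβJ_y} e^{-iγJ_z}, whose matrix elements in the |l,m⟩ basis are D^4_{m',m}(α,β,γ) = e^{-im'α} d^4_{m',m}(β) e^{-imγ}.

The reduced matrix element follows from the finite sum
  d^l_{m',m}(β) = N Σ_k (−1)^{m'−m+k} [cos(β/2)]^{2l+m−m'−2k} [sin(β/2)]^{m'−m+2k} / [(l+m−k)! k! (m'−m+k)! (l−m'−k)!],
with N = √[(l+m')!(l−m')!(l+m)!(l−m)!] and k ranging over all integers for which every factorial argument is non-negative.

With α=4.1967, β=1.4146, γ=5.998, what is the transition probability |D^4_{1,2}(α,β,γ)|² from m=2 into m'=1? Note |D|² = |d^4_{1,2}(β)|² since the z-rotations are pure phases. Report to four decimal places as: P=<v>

Split into d^4_{1,2}(β=1.4146) × two z-phases.
c=cos(1.414600/2)=0.760119, s=sin(1.414600/2)=0.649784; N=√[120·6·720·2]=1018.233765
Admissible k: 1..3 (factorial args all ≥0)
  k=1: (−1)^0·1018.2338/(240)·0.7601^7·0.6498^1 = +0.404182
  k=2: (−1)^1·1018.2338/(48)·0.7601^5·0.6498^3 = -1.476798
  k=3: (−1)^2·1018.2338/(72)·0.7601^3·0.6498^5 = +0.719456
d^4_{1,2}(1.4146) = +0.404182 -1.476798 +0.719456 = -0.353160
|D^4_{1,2}|² = |d^4_{1,2}(β)|² = (-0.353160)² = 0.124722 (the z-rotation phases have unit modulus)

P=0.1247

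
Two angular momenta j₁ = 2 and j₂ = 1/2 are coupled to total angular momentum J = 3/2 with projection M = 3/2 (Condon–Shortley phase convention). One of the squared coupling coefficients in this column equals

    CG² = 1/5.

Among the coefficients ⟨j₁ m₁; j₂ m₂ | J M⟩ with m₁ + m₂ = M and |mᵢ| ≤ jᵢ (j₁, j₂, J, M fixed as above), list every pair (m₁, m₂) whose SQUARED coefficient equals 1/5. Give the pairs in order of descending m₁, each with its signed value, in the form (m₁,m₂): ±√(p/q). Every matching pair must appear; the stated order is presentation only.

(1,1/2): −√(1/5)

Admissible pairs with m₁+m₂ = M = 3/2: (1,1/2), (2,-1/2)
  (m₁,m₂)=(2,-1/2): CG² = 4/5, CG = +√(4/5)
  (m₁,m₂)=(1,1/2): CG² = 1/5, CG = −√(1/5)   ← matches the target
Pairs with CG² = 1/5: (1,1/2): −√(1/5)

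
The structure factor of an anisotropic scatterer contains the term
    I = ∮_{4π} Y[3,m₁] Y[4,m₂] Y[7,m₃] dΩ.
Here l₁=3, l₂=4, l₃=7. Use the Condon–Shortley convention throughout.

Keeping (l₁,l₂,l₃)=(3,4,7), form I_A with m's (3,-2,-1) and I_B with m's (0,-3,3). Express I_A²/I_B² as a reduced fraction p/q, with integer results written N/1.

7/120

Shared (l₁,l₂,l₃)=(3,4,7): N and (l;000)² cancel in I_A²/I_B².
A: Δ = 0!·6!·8!/15! = 1/45045; Racah Σ t=0..0: t=0:+1/1036800 = 1/1036800; ⇒ 3j(3 4 7; 3 -2 -1)² = 4/6435, sgn +1
B: Δ = 0!·6!·8!/15! = 1/45045; Racah Σ t=0..0: t=0:+1/181440 = 1/181440; ⇒ 3j(3 4 7; 0 -3 3)² = 32/3003, sgn +1
I_A²/I_B² = (4/6435)/(32/3003) = 7/120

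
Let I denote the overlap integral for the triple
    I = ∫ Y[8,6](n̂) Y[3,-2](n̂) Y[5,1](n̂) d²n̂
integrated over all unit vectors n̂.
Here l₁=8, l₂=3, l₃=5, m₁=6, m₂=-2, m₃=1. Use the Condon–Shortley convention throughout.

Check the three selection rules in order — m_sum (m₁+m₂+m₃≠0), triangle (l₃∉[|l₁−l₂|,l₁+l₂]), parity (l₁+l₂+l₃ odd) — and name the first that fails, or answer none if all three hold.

m_sum

Σmᵢ = 5  ✗
l₃∈[|l₁−l₂|,l₁+l₂]=[5,11], have l₃=5
Σlᵢ = 16 ⇒ even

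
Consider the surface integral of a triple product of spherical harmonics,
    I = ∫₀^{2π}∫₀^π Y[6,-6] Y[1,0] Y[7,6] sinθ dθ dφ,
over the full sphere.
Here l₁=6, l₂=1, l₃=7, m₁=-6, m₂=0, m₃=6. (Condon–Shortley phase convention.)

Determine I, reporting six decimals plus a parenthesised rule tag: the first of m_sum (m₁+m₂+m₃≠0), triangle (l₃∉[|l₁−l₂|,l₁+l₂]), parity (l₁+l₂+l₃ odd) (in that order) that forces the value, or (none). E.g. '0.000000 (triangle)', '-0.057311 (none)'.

0.126157 (none)

m-sum 0 ✓  L=14 even ✓  5≤7≤7 ✓
Π(2lᵢ+1) = 13×3×15 = 585
triangle coeff Δ(6,1,7) = 1/1365
Σ_t [0,0]: t=0:+1/518400 = 1/518400
(3j)²=7/195 [(6 1 7; 0 0 0)], sign=-1
Σ_t [0,0]: t=0:+1/479001600 = 1/479001600
(3j)²=1/105 [(6 1 7; -6 0 6)], sign=-1
⇒ 4πI² = 1/5
I = (+1)√(1/5/(4π)) = 0.12615663
No selection rule forces the value: the integral is nonzero (none).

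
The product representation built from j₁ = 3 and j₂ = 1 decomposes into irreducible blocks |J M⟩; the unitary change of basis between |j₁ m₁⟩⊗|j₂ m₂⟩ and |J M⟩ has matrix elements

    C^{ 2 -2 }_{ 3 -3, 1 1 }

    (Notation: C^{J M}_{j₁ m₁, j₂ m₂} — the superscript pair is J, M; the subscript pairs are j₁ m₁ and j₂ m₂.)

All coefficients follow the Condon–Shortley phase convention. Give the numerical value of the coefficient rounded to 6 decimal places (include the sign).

+√(5/7) ≈ +0.845154

j₁+j₂−J=2  J+j₁−j₂=4  J−j₁+j₂=0  j₁+j₂+J+1=7
(j₁±m₁, j₂±m₂, J±M) = (0,6,2,0,0,4)
P² = 11520/7
sum k=2..2:
  [2] +1/48 = 1/48
S = 1/48
C² = P²·S² = 5/7 ; C = +0.845154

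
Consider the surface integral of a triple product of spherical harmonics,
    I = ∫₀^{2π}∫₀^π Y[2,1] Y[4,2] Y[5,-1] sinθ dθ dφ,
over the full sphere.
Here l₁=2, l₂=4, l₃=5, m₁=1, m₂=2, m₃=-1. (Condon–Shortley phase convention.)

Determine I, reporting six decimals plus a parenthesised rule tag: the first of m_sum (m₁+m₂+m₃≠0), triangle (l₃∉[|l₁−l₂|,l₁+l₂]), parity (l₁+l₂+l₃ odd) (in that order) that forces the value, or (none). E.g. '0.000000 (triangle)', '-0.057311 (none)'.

0.000000 (m_sum)

Σmᵢ = 2 ≠ 0, so the φ-integral vanishes; I = 0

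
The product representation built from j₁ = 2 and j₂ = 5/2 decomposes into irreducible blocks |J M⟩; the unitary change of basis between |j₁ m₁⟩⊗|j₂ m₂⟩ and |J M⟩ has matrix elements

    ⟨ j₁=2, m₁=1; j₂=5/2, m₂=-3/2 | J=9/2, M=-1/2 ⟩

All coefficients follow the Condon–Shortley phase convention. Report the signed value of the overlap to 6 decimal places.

triangle: 0!·4!·5!/10! = 2880/3628800
(j±m)!: 3!·1!·1!·4!·4!·5! = 414720
prefactor² = (2J+1)·Δ·N² = 23040/7
  k=0: +1/(0!·0!·1!·1!·3!·4!) = 1/144
Σ = 1/144  ⇒  CG² = 23040/7·(1/144)² = 10/63
CG = +√(10/63) = +0.398410

+0.398410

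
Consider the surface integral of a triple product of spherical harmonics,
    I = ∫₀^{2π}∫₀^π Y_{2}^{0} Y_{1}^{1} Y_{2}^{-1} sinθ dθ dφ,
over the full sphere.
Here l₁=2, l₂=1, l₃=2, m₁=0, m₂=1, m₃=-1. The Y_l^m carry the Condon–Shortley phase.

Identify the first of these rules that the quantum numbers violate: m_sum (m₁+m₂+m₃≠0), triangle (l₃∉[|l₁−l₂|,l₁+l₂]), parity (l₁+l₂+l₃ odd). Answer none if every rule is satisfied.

parity

azimuthal sum: 0 + 1 − 1 = 0  ✓
1 ≤ 2 ≤ 3 (triangle on l)  ✓
L = 2 + 1 + 2 = 5 (odd)  ✗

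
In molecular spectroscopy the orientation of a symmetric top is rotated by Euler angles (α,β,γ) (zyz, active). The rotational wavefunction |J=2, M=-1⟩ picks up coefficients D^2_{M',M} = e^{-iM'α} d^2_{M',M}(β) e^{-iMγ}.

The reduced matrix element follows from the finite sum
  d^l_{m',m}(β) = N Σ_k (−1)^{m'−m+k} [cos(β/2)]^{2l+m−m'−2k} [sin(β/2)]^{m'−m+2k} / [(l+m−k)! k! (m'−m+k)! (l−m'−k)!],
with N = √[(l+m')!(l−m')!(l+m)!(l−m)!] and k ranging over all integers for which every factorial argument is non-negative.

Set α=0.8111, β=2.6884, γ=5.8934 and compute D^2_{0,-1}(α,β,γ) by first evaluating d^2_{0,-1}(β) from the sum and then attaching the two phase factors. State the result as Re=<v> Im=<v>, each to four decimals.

First d^2_{0,-1}(β=2.6884), then the phase factors e^{-i(0)α} and e^{-i(-1)γ}:
With c≡cos(β/2)=0.224662 and s≡sin(β/2)=0.974437, N=[2·2·1·6]^{1/2}=4.898979
k: max(0,(-1)−(0))=0 … min(2+(-1),2−(0))=1
  k=0: (−1)^1·4.8990/(2)·0.2247^3·0.9744^1 = -0.027066
  k=1: (−1)^2·4.8990/(2)·0.2247^1·0.9744^3 = +0.509174
d^2_{0,-1}(2.6884) = -0.027066 +0.509174 = +0.482109
Attach z-rotation phases: D = e^{-i(0)(0.8111)}·(+0.482109)·e^{-i(-1)(5.8934)} = +0.445946-0.183196i

Re=0.4459 Im=-0.1832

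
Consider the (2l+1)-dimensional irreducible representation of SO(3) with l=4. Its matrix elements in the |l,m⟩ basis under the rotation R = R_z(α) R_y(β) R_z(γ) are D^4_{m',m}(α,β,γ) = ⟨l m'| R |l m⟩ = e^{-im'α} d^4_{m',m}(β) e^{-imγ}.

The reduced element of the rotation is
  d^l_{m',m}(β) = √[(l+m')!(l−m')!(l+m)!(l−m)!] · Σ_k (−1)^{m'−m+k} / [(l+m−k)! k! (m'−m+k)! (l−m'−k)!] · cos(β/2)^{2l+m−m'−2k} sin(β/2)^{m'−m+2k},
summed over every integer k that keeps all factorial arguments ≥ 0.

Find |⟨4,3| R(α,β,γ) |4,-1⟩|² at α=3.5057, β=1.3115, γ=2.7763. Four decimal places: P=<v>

P=0.2166

D^4_{3,-1}(3.5057,1.3115,2.7763) = e^{-i·3·3.5057}·d^4_{3,-1}(1.3115)·e^{-i·-1·2.7763}. Compute d first:
c=cos(1.311500/2)=0.792591, s=sin(1.311500/2)=0.609754; N=√[5040·1·6·120]=1904.940944
The bounds max(0,m−m')=0 and min(l+m,l−m')=1 give 2 terms
  k=0: (−1)^4·1904.9409/(144)·0.7926^4·0.6098^4 = +0.721661
  k=1: (−1)^5·1904.9409/(240)·0.7926^2·0.6098^6 = -0.256269
d^4_{3,-1}(1.3115) = +0.721661 -0.256269 = +0.465393
|D^4_{3,-1}|² = |d^4_{3,-1}(β)|² = (+0.465393)² = 0.216590 (the z-rotation phases have unit modulus)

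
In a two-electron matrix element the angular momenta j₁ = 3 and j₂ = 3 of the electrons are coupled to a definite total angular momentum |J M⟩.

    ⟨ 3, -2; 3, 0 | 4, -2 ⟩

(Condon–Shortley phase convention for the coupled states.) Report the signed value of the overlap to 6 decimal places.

j₁+j₂−J=2  J+j₁−j₂=4  J−j₁+j₂=4  j₁+j₂+J+1=11
(j₁±m₁, j₂±m₂, J±M) = (1,5,3,3,2,6)
P² = 124416/77
sum k=1..2:
  [1] −1/96 = -1/96
  [2] +1/72 = 1/72
S = 1/288
C² = P²·S² = 3/154 ; C = +0.139573

+√(3/154) = +0.139573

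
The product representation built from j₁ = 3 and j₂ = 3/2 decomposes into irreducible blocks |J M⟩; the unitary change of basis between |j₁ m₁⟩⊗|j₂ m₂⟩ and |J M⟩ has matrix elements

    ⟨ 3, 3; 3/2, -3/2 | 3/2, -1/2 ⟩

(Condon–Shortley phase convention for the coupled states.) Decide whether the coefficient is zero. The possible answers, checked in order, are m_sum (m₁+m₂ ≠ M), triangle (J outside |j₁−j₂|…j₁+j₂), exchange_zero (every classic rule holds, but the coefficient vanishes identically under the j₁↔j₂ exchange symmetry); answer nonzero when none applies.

m_sum

m-sum: m₁+m₂ = 3+(-3/2) = 3/2, M = -1/2  ✗ ⇒ coefficient is 0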